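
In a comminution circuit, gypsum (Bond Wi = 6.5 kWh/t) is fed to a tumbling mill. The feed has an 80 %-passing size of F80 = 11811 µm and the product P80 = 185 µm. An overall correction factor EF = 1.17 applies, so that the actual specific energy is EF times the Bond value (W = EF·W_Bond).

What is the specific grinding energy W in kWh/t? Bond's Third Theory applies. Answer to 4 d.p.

W = 4.8915 kWh/t

W = 10 Wi (1/√P80 − 1/√F80)  [Bond]
1/√185 = 0.073521;  1/√11811 = 0.009201
W = 10·6.5·(0.073521 − 0.009201) = 4.1808 kWh/t
Apply correction: 4.1808 × 1.17 = 4.8915 kWh/t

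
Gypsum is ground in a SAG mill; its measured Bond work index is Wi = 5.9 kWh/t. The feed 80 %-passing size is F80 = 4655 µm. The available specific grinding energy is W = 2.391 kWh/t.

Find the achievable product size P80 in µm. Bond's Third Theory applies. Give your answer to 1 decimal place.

W_Bond = 10·Wi·(1/√P₈₀ − 1/√F₈₀)
1/√P80 = 1/√F80 + W/(10·Wi)
  = 2.3910/(10·5.9) + 1/√4655 = 0.040525 + 0.014657 = 0.055182
P80 = (1/0.055182)² = 18.1218² = 328.40 µm

P80 = 328.4 µm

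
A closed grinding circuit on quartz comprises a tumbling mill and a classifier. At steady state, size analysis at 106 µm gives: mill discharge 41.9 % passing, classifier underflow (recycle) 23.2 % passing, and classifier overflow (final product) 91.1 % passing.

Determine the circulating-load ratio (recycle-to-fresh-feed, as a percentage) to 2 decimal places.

CL = 263.10 %

Mass balance on the −106 µm fraction:
Fd + Rd = Ru + Fo ⇒ R/F = (o−d)/(d−u)
r = (91.1 − 41.9)/(41.9 − 23.2) = 49.2/18.7 = 2.6310
CL = 100·r = 263.10 %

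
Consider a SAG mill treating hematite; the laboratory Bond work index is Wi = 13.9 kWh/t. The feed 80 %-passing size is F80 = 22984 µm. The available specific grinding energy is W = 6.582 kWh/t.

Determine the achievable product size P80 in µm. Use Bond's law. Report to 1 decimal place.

W = 10·Wi·(P80^(-½) − F80^(-½))
P80^(−½) = W/(10 Wi) + F80^(−½)
  = 6.5820/(10·13.9) + 1/√22984 = 0.047353 + 0.006596 = 0.053949
P80 = (1/0.053949)² = 18.5362² = 343.59 µm

P80 = 343.6 µm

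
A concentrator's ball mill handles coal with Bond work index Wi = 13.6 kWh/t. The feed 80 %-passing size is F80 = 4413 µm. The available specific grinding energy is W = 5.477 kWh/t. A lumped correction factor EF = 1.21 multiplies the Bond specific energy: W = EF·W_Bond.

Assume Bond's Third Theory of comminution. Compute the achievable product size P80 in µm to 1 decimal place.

P80 = 428.0 µm

Bond: W = 10·Wi·(1/√P80 − 1/√F80)
W_Bond = W / EF = 5.477 / 1.21 = 4.5264 kWh/t
P80^-0.5 = F80^-0.5 + W_Bond/(10 Wi)
  = 4.5264/(10·13.6) + 1/√4413 = 0.033283 + 0.015053 = 0.048336
P80 = (1/0.048336)² = 20.6885² = 428.01 µm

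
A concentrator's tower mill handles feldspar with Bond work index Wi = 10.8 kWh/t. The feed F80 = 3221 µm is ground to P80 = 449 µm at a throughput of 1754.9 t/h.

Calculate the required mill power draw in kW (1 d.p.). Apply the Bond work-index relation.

W = 10·Wi·[P80^(−½) − F80^(−½)]
W = 10·10.8·(1/√449 − 1/√3221) = 10·10.8·(0.029573) = 3.1939 kWh/t
P_mill = W·ṁ = 3.1939·1754.9 = 5604.9 kW

P = 5604.9 kW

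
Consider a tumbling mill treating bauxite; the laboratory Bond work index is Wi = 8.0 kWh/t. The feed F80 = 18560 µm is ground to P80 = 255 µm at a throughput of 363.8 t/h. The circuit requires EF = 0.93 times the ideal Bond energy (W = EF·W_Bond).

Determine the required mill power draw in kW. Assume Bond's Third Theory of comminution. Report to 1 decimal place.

P = 1496.3 kW

Bond:  W = 10 Wi (1/√P − 1/√F)
W = 10·8.0·(1/√255 − 1/√18560) = 10·8.0·(0.055282) = 4.4226 kWh/t
With EF = 0.93: W = 4.4226·0.93 = 4.1130 kWh/t
Power = W × throughput = 4.1130 kWh/t × 363.8 t/h = 1496.3 kW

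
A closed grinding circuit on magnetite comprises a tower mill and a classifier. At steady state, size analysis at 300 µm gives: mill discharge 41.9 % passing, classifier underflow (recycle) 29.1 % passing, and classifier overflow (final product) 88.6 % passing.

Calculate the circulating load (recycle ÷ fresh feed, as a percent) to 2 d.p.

Classifier node, passing 300 µm:
(1+r)·d = r·u + o ⇒ r = (o−d)/(d−u)
r = (88.6 − 41.9)/(41.9 − 29.1) = 46.7/12.8 = 3.6484
CL = 100·r = 364.84 %

CL = 364.84 %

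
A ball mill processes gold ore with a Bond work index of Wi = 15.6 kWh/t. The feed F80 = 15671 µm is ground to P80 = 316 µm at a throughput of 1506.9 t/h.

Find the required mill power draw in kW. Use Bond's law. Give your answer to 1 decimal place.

W = 10 Wi (1/√P80 − 1/√F80)  [Bond]
W = 10·15.6·(1/√316 − 1/√15671) = 10·15.6·(0.048266) = 7.5295 kWh/t
P_mill = W·ṁ = 7.5295·1506.9 = 11346.2 kW

P = 11346.2 kW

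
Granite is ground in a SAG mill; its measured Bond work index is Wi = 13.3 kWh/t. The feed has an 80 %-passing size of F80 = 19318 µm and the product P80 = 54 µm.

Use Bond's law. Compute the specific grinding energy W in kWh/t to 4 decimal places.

W = 17.1421 kWh/t

Bond: W = 10·Wi·(1/√P80 − 1/√F80)
1/√54 = 0.136083;  1/√19318 = 0.007195
W = 10·13.3·(0.136083 − 0.007195) = 17.1421 kWh/t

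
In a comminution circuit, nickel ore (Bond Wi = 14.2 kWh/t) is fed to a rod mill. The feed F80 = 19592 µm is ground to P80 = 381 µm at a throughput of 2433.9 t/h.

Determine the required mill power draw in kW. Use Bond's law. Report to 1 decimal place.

P = 15237.2 kW

W = 10·Wi·(P80^(-½) − F80^(-½))
W = 10·14.2·(1/√381 − 1/√19592) = 10·14.2·(0.044087) = 6.2604 kWh/t
P = W·T = 6.2604·2433.9 = 15237.2 kW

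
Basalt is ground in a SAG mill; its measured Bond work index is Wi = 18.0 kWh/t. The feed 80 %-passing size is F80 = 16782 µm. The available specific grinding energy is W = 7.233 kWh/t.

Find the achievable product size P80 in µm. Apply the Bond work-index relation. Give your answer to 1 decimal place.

W = 10 Wi / √P80 − 10 Wi / √F80
⇒ 1/√P80 = W/(10 Wi) + 1/√F80
  = 7.2330/(10·18.0) + 1/√16782 = 0.040183 + 0.007719 = 0.047903
P80 = (1/0.047903)² = 20.8757² = 435.79 µm

P80 = 435.8 µm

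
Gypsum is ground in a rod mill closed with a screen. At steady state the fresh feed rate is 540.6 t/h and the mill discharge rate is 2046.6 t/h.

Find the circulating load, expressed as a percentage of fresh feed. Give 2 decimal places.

Steady state: M = F + R.
R = M − F = 2046.6 − 540.6 = 1506.0 t/h
CL = 100·R/F = 100·1506.0/540.6 = 278.58 %

CL = 278.58 %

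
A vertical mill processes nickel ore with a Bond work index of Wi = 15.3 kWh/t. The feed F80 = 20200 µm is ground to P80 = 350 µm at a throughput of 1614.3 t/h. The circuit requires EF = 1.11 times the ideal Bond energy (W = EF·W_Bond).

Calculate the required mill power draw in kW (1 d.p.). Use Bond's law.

P = 12725.3 kW

W = 10·Wi·(P80^(-½) − F80^(-½))
W = 10·15.3·(1/√350 − 1/√20200) = 10·15.3·(0.046416) = 7.1017 kWh/t
W_actual = 1.11 × 7.1017 = 7.8829 kWh/t
Mill draw = 7.8829 × 1614.3 = 12725.3 kW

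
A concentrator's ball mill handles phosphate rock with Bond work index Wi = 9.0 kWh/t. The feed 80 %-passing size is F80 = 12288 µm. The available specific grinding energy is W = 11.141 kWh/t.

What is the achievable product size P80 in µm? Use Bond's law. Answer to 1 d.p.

W = 10 Wi (P80^-0.5 − F80^-0.5)
P80^-0.5 = F80^-0.5 + W/(10 Wi)
  = 11.1410/(10·9.0) + 1/√12288 = 0.123789 + 0.009021 = 0.132810
P80 = (1/0.132810)² = 7.5296² = 56.69 µm

P80 = 56.7 µm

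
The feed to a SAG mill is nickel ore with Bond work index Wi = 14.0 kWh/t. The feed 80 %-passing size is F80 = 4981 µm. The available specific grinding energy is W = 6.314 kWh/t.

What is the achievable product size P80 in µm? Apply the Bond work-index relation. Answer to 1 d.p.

W = 10 Wi (1/√P80 − 1/√F80)  [Bond]
⇒ 1/√P80 = W/(10·Wi) + 1/√F80
  = 6.3140/(10·14.0) + 1/√4981 = 0.045100 + 0.014169 = 0.059269
P80 = (1/0.059269)² = 16.8722² = 284.67 µm

P80 = 284.7 µm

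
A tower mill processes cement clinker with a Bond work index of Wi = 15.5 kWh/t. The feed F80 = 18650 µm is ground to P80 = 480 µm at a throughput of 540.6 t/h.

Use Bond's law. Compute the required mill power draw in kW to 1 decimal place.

W = 10 Wi (1/√P80 − 1/√F80)  [Bond]
W = 10·15.5·(1/√480 − 1/√18650) = 10·15.5·(0.038321) = 5.9398 kWh/t
Mill draw = 5.9398 × 540.6 = 3211.0 kW

P = 3211.0 kW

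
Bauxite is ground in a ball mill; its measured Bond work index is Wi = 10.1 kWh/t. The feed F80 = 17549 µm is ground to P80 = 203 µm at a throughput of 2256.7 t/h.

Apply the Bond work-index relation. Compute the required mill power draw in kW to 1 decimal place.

P = 14276.8 kW

W = 10 Wi (1/√P80 − 1/√F80)  [Bond]
W = 10·10.1·(1/√203 − 1/√17549) = 10·10.1·(0.062638) = 6.3264 kWh/t
Mill draw = 6.3264 × 2256.7 = 14276.8 kW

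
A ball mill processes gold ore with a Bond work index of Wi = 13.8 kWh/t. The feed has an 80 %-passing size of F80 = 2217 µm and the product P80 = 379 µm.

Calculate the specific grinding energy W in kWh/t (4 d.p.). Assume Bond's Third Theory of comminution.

W = 10 Wi (1/√P80 − 1/√F80)  [Bond]
1/√379 = 0.051367;  1/√2217 = 0.021238
W = 10·13.8·(0.051367 − 0.021238) = 4.1577 kWh/t

W = 4.1577 kWh/t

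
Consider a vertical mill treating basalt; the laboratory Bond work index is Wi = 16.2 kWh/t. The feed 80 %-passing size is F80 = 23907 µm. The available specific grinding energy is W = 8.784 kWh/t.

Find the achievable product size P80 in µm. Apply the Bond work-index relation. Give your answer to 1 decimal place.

W = 10 Wi (P80^-0.5 − F80^-0.5)
1/√P80 = 1/√F80 + W/(10·Wi)
  = 8.7840/(10·16.2) + 1/√23907 = 0.054222 + 0.006468 = 0.060690
P80 = (1/0.060690)² = 16.4773² = 271.50 µm

P80 = 271.5 µm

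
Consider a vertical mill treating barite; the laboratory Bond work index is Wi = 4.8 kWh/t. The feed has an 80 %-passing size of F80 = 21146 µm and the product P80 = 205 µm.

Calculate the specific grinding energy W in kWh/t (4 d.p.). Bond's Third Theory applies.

W = 3.0224 kWh/t

W = 10 Wi / √P80 − 10 Wi / √F80
1/√205 = 0.069843;  1/√21146 = 0.006877
W = 10·4.8·(0.069843 − 0.006877) = 3.0224 kWh/t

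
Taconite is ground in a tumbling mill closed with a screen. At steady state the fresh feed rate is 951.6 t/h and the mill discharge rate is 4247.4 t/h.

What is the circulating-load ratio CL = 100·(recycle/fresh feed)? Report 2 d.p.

CL = 346.34 %

M = F + R at steady state, so:
R = M − F = 4247.4 − 951.6 = 3295.8 t/h
CL = 100·R/F = 100·3295.8/951.6 = 346.34 %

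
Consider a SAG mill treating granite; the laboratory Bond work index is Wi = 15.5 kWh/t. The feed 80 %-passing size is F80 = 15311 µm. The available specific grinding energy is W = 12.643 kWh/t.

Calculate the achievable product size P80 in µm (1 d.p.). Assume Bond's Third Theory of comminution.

P80 = 124.4 µm

Bond:  W = 10 Wi (1/√P − 1/√F)
⇒ 1/√P80 = W/(10 Wi) + 1/√F80
  = 12.6430/(10·15.5) + 1/√15311 = 0.081568 + 0.008082 = 0.089649
P80 = (1/0.089649)² = 11.1546² = 124.42 µm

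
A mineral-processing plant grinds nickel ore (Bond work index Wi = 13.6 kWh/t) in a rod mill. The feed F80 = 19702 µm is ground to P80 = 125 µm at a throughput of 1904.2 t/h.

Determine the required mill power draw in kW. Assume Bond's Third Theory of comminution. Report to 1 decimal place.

P = 21318.1 kW

W = 10 Wi / √P80 − 10 Wi / √F80
W = 10·13.6·(1/√125 − 1/√19702) = 10·13.6·(0.082318) = 11.1953 kWh/t
Mill draw = 11.1953 × 1904.2 = 21318.1 kW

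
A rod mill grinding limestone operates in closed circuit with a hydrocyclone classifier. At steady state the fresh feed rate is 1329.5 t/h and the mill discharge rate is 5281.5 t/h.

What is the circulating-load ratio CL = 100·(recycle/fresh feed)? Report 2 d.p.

CL = 297.25 %

Mill node: discharge = fresh + recycle.
R = M − F = 5281.5 − 1329.5 = 3952.0 t/h
CL = 100·R/F = 100·3952.0/1329.5 = 297.25 %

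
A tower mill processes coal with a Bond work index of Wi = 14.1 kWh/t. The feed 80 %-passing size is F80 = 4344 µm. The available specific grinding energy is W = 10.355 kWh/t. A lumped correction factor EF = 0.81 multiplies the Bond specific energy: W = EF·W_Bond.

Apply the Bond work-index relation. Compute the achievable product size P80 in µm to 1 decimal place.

P80 = 89.3 µm

W = 10 Wi (1/√P80 − 1/√F80)  [Bond]
W_Bond = W / EF = 10.355 / 0.81 = 12.7840 kWh/t
P80^-0.5 = F80^-0.5 + W_Bond/(10 Wi)
  = 12.7840/(10·14.1) + 1/√4344 = 0.090666 + 0.015172 = 0.105839
P80 = (1/0.105839)² = 9.4483² = 89.27 µm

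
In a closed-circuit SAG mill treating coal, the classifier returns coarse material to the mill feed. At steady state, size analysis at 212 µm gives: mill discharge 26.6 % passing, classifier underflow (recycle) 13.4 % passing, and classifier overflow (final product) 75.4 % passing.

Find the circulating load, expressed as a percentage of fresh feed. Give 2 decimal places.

Two-product formula at 212 µm:
(1+r)d = ru + o → r = (o−d)/(d−u)
r = (75.4 − 26.6)/(26.6 − 13.4) = 48.8/13.2 = 3.6970
CL = 100·r = 369.70 %

CL = 369.70 %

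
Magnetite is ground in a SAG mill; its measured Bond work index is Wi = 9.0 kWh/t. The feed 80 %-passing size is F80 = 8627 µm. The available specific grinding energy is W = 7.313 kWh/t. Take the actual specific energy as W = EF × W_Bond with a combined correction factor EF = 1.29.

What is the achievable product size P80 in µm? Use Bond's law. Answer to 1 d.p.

P80 = 183.8 µm

W = 10 Wi (1/√P80 − 1/√F80)  [Bond]
W_Bond = W / EF = 7.313 / 1.29 = 5.6690 kWh/t
⇒ 1/√P80 = W_Bond/(10 Wi) + 1/√F80
  = 5.6690/(10·9.0) + 1/√8627 = 0.062989 + 0.010766 = 0.073755
P80 = (1/0.073755)² = 13.5584² = 183.83 µm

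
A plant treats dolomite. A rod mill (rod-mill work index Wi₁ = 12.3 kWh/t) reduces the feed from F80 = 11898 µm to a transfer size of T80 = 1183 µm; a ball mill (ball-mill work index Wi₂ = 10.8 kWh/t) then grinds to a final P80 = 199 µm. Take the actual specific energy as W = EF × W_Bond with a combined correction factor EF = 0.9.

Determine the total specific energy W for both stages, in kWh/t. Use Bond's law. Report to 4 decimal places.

W = 6.2680 kWh/t

W = 10 Wi / √P80 − 10 Wi / √F80
Stage 1 (11898→1183 µm, Wi₁=12.3): W₁ = 10·12.3·(0.029074 − 0.009168) = 2.4485 kWh/t
Stage 2 (1183→199 µm, Wi₂=10.8): W₂ = 10·10.8·(0.070888 − 0.029074) = 4.5159 kWh/t
W = W₁ + W₂ = 2.4485 + 4.5159 = 6.9644 kWh/t
W_actual = 0.9 × 6.9644 = 6.2680 kWh/t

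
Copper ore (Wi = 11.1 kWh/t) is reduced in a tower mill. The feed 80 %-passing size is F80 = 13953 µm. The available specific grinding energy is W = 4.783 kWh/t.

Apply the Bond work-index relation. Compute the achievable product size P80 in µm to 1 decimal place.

W = 10 Wi / √P80 − 10 Wi / √F80
P80^-0.5 = F80^-0.5 + W/(10 Wi)
  = 4.7830/(10·11.1) + 1/√13953 = 0.043090 + 0.008466 = 0.051556
P80 = (1/0.051556)² = 19.3964² = 376.22 µm

P80 = 376.2 µm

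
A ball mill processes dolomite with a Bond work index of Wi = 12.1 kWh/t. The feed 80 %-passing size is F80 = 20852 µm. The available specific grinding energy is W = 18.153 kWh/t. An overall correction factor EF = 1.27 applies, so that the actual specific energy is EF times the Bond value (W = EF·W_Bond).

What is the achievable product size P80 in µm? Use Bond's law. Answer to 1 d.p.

W = 10 Wi (P80^-0.5 − F80^-0.5)
W_Bond = W / EF = 18.153 / 1.27 = 14.2937 kWh/t
⇒ 1/√P80 = W_Bond/(10 Wi) + 1/√F80
  = 14.2937/(10·12.1) + 1/√20852 = 0.118130 + 0.006925 = 0.125055
P80 = (1/0.125055)² = 7.9965² = 63.94 µm

P80 = 63.9 µm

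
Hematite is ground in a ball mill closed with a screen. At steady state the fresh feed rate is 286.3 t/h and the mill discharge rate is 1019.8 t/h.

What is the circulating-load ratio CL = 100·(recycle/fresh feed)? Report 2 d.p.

CL = 256.20 %

Steady state: M = F + R.
R = M − F = 1019.8 − 286.3 = 733.5 t/h
CL = 100·R/F = 100·733.5/286.3 = 256.20 %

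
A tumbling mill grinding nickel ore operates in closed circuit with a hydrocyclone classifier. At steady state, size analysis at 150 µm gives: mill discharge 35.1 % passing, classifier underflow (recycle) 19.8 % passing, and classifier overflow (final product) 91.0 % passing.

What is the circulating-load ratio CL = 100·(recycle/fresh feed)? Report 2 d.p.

Mass balance on the −150 µm fraction:
r = (o − d)/(d − u)
r = (91.0 − 35.1)/(35.1 − 19.8) = 55.9/15.3 = 3.6536
CL = 100·r = 365.36 %

CL = 365.36 %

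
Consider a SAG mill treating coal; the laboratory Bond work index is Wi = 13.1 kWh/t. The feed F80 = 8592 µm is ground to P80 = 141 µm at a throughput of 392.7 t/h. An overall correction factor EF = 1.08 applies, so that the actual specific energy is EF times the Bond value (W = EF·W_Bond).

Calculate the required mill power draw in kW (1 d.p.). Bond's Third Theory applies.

W_Bond = 10·Wi·(1/√P₈₀ − 1/√F₈₀)
W = 10·13.1·(1/√141 − 1/√8592) = 10·13.1·(0.073427) = 9.6189 kWh/t
With EF = 1.08: W = 9.6189·1.08 = 10.3884 kWh/t
P_mill = W·ṁ = 10.3884·392.7 = 4079.5 kW

P = 4079.5 kW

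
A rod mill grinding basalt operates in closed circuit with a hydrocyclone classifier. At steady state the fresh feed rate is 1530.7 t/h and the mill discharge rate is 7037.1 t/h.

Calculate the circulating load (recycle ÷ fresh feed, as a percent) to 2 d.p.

Mill node: discharge = fresh + recycle.
R = M − F = 7037.1 − 1530.7 = 5506.4 t/h
CL = 100·R/F = 100·5506.4/1530.7 = 359.73 %

CL = 359.73 %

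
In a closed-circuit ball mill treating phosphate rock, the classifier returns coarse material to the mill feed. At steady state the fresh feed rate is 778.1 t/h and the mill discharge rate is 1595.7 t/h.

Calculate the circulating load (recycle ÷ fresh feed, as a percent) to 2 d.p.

CL = 105.08 %

Mill node: discharge = fresh + recycle.
R = M − F = 1595.7 − 778.1 = 817.6 t/h
CL = 100·R/F = 100·817.6/778.1 = 105.08 %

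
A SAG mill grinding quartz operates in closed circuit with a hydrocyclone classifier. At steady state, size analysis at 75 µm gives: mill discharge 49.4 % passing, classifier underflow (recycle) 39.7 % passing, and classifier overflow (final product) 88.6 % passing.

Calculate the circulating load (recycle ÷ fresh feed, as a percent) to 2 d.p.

Classifier node, passing 75 µm:
(1+r)·d = r·u + o ⇒ r = (o−d)/(d−u)
r = (88.6 − 49.4)/(49.4 − 39.7) = 39.2/9.7 = 4.0412
CL = 100·r = 404.12 %

CL = 404.12 %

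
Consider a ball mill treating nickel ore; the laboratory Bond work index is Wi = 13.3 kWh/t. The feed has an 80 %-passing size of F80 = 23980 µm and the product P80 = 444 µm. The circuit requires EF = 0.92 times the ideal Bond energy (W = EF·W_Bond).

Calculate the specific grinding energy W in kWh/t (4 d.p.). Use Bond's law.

W_Bond = 10·Wi·(1/√P₈₀ − 1/√F₈₀)
1/√444 = 0.047458;  1/√23980 = 0.006458
W = 10·13.3·(0.047458 − 0.006458) = 5.4530 kWh/t
Apply correction: 5.4530 × 0.92 = 5.0168 kWh/t

W = 5.0168 kWh/t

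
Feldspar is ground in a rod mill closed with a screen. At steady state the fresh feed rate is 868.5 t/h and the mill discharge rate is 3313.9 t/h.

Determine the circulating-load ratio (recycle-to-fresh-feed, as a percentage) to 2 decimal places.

CL = 281.57 %

Steady state: M = F + R.
R = M − F = 3313.9 − 868.5 = 2445.4 t/h
CL = 100·R/F = 100·2445.4/868.5 = 281.57 %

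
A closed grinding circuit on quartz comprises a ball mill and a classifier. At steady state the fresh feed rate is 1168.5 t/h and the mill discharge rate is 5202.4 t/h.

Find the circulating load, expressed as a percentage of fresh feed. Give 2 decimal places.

M = F + R at steady state, so:
R = M − F = 5202.4 − 1168.5 = 4033.9 t/h
CL = 100·R/F = 100·4033.9/1168.5 = 345.22 %

CL = 345.22 %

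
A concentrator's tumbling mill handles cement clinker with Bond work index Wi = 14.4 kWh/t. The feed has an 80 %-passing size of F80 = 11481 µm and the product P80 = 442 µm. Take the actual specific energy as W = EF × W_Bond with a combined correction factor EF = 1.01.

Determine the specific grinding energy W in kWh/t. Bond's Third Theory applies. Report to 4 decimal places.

W = 10·Wi·[P80^(−½) − F80^(−½)]
1/√442 = 0.047565;  1/√11481 = 0.009333
W = 10·14.4·(0.047565 − 0.009333) = 5.5055 kWh/t
With EF = 1.01: W = 5.5055·1.01 = 5.5605 kWh/t

W = 5.5605 kWh/t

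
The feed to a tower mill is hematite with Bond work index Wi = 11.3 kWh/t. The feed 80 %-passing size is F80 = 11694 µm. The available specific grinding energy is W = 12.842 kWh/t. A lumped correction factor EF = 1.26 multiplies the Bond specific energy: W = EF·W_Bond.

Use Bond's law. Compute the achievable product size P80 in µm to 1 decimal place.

W = 10 Wi (1/√P80 − 1/√F80)  [Bond]
W_Bond = W / EF = 12.842 / 1.26 = 10.1921 kWh/t
⇒ 1/√P80 = W_Bond/(10 Wi) + 1/√F80
  = 10.1921/(10·11.3) + 1/√11694 = 0.090195 + 0.009247 = 0.099443
P80 = (1/0.099443)² = 10.0560² = 101.12 µm

P80 = 101.1 µm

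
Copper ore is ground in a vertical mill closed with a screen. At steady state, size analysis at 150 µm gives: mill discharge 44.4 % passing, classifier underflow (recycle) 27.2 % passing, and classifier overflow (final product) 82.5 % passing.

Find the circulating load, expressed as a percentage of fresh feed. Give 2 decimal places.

Mass balance on the −150 µm fraction:
r = (o − d)/(d − u)
r = (82.5 − 44.4)/(44.4 − 27.2) = 38.1/17.2 = 2.2151
CL = 100·r = 221.51 %

CL = 221.51 %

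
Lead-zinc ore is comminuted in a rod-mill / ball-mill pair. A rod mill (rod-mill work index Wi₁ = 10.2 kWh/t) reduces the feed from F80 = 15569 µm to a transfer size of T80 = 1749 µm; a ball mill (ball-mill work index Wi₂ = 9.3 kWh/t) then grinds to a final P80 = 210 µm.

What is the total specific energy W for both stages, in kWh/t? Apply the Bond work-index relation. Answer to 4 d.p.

W = 5.8153 kWh/t

W_Bond = 10·Wi·(1/√P₈₀ − 1/√F₈₀)
Stage 1 (15569→1749 µm, Wi₁=10.2): W₁ = 10·10.2·(0.023911 − 0.008014) = 1.6215 kWh/t
Stage 2 (1749→210 µm, Wi₂=9.3): W₂ = 10·9.3·(0.069007 − 0.023911) = 4.1938 kWh/t
W = W₁ + W₂ = 1.6215 + 4.1938 = 5.8153 kWh/t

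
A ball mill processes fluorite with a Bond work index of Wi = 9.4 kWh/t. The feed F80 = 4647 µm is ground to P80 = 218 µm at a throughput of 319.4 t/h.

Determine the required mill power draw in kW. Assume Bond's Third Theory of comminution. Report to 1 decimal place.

P = 1593.0 kW

W = 10 Wi / √P80 − 10 Wi / √F80
W = 10·9.4·(1/√218 − 1/√4647) = 10·9.4·(0.053059) = 4.9876 kWh/t
Power = W × throughput = 4.9876 kWh/t × 319.4 t/h = 1593.0 kW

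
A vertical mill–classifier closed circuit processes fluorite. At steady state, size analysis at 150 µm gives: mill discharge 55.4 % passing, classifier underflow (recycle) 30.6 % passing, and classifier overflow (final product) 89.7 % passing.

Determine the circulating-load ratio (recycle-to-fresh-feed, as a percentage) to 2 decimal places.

CL = 138.31 %

Classifier node, passing 150 µm:
(1+r)·d = r·u + o ⇒ r = (o−d)/(d−u)
r = (89.7 − 55.4)/(55.4 − 30.6) = 34.3/24.8 = 1.3831
CL = 100·r = 138.31 %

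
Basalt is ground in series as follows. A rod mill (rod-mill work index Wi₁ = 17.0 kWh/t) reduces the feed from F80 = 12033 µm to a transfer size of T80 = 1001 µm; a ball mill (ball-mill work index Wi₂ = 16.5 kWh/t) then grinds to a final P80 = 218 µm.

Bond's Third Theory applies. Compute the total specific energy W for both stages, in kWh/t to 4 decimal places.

W = 9.7835 kWh/t

W = 10 Wi (1/√P80 − 1/√F80)  [Bond]
Stage 1 (12033→1001 µm, Wi₁=17.0): W₁ = 10·17.0·(0.031607 − 0.009116) = 3.8234 kWh/t
Stage 2 (1001→218 µm, Wi₂=16.5): W₂ = 10·16.5·(0.067729 − 0.031607) = 5.9601 kWh/t
W = W₁ + W₂ = 3.8234 + 5.9601 = 9.7835 kWh/t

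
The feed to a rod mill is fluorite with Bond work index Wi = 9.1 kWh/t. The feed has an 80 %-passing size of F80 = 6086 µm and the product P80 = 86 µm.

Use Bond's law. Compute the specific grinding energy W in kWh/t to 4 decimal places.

W = 8.6463 kWh/t

W = 10·Wi·[P80^(−½) − F80^(−½)]
1/√86 = 0.107833;  1/√6086 = 0.012818
W = 10·9.1·(0.107833 − 0.012818) = 8.6463 kWh/t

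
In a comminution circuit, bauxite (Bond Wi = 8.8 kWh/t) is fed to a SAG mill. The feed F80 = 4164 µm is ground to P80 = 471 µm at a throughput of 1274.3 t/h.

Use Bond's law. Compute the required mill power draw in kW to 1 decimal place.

W = 10 Wi (1/√P80 − 1/√F80)  [Bond]
W = 10·8.8·(1/√471 − 1/√4164) = 10·8.8·(0.030581) = 2.6911 kWh/t
Power = W × throughput = 2.6911 kWh/t × 1274.3 t/h = 3429.3 kW

P = 3429.3 kW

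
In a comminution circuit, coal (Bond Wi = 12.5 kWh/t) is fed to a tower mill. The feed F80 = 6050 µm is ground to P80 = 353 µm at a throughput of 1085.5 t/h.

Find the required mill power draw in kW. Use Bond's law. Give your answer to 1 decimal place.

W = 10·Wi·[P80^(−½) − F80^(−½)]
W = 10·12.5·(1/√353 − 1/√6050) = 10·12.5·(0.040368) = 5.0460 kWh/t
P_mill = W·ṁ = 5.0460·1085.5 = 5477.5 kW

P = 5477.5 kW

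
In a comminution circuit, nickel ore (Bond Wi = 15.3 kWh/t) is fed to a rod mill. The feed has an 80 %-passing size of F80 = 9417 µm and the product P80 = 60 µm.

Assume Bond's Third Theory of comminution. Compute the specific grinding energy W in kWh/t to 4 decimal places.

W = 18.1756 kWh/t

Bond:  W = 10 Wi (1/√P − 1/√F)
1/√60 = 0.129099;  1/√9417 = 0.010305
W = 10·15.3·(0.129099 − 0.010305) = 18.1756 kWh/t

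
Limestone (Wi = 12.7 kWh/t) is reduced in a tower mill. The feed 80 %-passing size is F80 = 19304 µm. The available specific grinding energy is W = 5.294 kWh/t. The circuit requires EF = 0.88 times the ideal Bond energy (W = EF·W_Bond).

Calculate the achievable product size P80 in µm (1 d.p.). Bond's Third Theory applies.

W = 10·Wi·[P80^(−½) − F80^(−½)]
W_Bond = W / EF = 5.294 / 0.88 = 6.0159 kWh/t
⇒ 1/√P80 = W_Bond/(10·Wi) + 1/√F80
  = 6.0159/(10·12.7) + 1/√19304 = 0.047369 + 0.007197 = 0.054567
P80 = (1/0.054567)² = 18.3262² = 335.85 µm

P80 = 335.8 µm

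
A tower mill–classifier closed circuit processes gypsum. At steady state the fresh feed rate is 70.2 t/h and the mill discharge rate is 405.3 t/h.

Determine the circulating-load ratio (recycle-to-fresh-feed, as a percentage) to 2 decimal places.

M = F + R at steady state, so:
R = M − F = 405.3 − 70.2 = 335.1 t/h
CL = 100·R/F = 100·335.1/70.2 = 477.35 %

CL = 477.35 %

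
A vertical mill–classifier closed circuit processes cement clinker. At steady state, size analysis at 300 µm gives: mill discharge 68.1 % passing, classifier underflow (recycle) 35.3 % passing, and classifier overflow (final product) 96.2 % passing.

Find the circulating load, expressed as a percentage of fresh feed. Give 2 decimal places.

CL = 85.67 %

Mass balance on the −300 µm fraction:
(1+r)·d = r·u + o ⇒ r = (o−d)/(d−u)
r = (96.2 − 68.1)/(68.1 − 35.3) = 28.1/32.8 = 0.8567
CL = 100·r = 85.67 %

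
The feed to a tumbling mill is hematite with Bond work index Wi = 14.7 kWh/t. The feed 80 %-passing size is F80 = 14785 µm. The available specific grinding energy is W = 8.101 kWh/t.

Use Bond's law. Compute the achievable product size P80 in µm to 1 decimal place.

W = 10 Wi (P80^-0.5 − F80^-0.5)
⇒ 1/√P80 = W/(10·Wi) + 1/√F80
  = 8.1010/(10·14.7) + 1/√14785 = 0.055109 + 0.008224 = 0.063333
P80 = (1/0.063333)² = 15.7896² = 249.31 µm

P80 = 249.3 µm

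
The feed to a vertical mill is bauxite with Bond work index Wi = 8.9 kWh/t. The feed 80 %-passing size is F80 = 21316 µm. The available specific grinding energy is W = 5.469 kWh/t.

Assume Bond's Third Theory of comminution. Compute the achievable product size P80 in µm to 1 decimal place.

P80 = 214.4 µm

W = 10·Wi·(P80^(-½) − F80^(-½))
P80^-0.5 = F80^-0.5 + W/(10 Wi)
  = 5.4690/(10·8.9) + 1/√21316 = 0.061449 + 0.006849 = 0.068299
P80 = (1/0.068299)² = 14.6416² = 214.38 µm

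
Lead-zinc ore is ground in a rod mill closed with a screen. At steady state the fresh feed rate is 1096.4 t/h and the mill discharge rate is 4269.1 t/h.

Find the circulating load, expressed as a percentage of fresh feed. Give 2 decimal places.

CL = 289.37 %

M = F + R at steady state, so:
R = M − F = 4269.1 − 1096.4 = 3172.7 t/h
CL = 100·R/F = 100·3172.7/1096.4 = 289.37 %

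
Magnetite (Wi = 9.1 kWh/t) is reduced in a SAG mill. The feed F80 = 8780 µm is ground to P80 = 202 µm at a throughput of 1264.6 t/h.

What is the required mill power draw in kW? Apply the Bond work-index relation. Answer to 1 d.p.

P = 6868.8 kW

W_Bond = 10·Wi·(1/√P₈₀ − 1/√F₈₀)
W = 10·9.1·(1/√202 − 1/√8780) = 10·9.1·(0.059688) = 5.4316 kWh/t
P_mill = W·ṁ = 5.4316·1264.6 = 6868.8 kW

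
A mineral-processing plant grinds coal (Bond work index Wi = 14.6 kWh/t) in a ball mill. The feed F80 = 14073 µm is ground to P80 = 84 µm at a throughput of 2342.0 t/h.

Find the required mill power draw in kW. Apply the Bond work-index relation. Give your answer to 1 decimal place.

W = 10·Wi·(P80^(-½) − F80^(-½))
W = 10·14.6·(1/√84 − 1/√14073) = 10·14.6·(0.100679) = 14.6992 kWh/t
P = W·T = 14.6992·2342.0 = 34425.5 kW

P = 34425.5 kW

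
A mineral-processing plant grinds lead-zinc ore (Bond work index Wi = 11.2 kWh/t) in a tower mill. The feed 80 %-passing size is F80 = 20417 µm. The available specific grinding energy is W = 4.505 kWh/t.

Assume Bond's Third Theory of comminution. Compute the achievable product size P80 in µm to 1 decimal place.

P80 = 448.5 µm

Bond:  W = 10 Wi (1/√P − 1/√F)
P80^(−½) = W/(10 Wi) + F80^(−½)
  = 4.5050/(10·11.2) + 1/√20417 = 0.040223 + 0.006998 = 0.047222
P80 = (1/0.047222)² = 21.1767² = 448.45 µm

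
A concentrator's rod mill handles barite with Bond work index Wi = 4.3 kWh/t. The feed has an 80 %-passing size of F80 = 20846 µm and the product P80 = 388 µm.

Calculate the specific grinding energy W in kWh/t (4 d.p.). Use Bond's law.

W = 1.8852 kWh/t

Bond: W = 10·Wi·(1/√P80 − 1/√F80)
1/√388 = 0.050767;  1/√20846 = 0.006926
W = 10·4.3·(0.050767 − 0.006926) = 1.8852 kWh/t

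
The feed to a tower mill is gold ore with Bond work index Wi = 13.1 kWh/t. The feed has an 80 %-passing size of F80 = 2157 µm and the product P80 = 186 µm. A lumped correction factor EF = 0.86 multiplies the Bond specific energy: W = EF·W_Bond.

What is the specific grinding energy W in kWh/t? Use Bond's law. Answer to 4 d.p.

W_Bond = 10·Wi·(1/√P₈₀ − 1/√F₈₀)
1/√186 = 0.073324;  1/√2157 = 0.021532
W = 10·13.1·(0.073324 − 0.021532) = 6.7848 kWh/t
Corrected W = EF·W_Bond = 0.86·6.7848 = 5.8349 kWh/t

W = 5.8349 kWh/t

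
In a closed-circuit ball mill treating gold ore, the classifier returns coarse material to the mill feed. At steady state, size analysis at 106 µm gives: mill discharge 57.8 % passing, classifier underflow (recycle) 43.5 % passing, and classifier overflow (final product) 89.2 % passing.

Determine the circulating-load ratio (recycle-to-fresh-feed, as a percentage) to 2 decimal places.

Balance %-passing 106 µm (r = R/F):
Fd + Rd = Ru + Fo ⇒ R/F = (o−d)/(d−u)
r = (89.2 − 57.8)/(57.8 − 43.5) = 31.4/14.3 = 2.1958
CL = 100·r = 219.58 %

CL = 219.58 %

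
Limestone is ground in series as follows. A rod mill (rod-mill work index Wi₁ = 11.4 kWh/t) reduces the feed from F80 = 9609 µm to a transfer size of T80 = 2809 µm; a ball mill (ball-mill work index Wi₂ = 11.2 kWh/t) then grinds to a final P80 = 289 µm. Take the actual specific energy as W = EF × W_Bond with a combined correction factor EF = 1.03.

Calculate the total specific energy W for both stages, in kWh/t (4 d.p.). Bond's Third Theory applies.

W = 5.6269 kWh/t

Bond: W = 10·Wi·(1/√P80 − 1/√F80)
Stage 1 (9609→2809 µm, Wi₁=11.4): W₁ = 10·11.4·(0.018868 − 0.010201) = 0.9880 kWh/t
Stage 2 (2809→289 µm, Wi₂=11.2): W₂ = 10·11.2·(0.058824 − 0.018868) = 4.4750 kWh/t
W = W₁ + W₂ = 0.9880 + 4.4750 = 5.4630 kWh/t
Corrected W = EF·W_Bond = 1.03·5.4630 = 5.6269 kWh/t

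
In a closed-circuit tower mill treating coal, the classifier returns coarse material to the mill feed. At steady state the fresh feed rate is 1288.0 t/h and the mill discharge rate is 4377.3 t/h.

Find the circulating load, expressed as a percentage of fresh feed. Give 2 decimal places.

CL = 239.85 %

Mill node: discharge = fresh + recycle.
R = M − F = 4377.3 − 1288.0 = 3089.3 t/h
CL = 100·R/F = 100·3089.3/1288.0 = 239.85 %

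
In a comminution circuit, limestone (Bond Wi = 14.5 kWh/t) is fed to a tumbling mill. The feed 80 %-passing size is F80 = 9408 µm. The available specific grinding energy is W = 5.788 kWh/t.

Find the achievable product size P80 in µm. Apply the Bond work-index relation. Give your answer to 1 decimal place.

P80 = 396.4 µm

W = 10·Wi·[P80^(−½) − F80^(−½)]
⇒ 1/√P80 = W/(10 Wi) + 1/√F80
  = 5.7880/(10·14.5) + 1/√9408 = 0.039917 + 0.010310 = 0.050227
P80 = (1/0.050227)² = 19.9096² = 396.39 µm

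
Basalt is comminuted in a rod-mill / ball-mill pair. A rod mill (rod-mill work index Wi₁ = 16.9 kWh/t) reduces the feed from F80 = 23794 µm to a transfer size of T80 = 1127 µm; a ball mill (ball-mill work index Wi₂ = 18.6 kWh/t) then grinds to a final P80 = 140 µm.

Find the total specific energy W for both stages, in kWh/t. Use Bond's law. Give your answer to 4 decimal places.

W = 14.1179 kWh/t

Bond:  W = 10 Wi (1/√P − 1/√F)
Stage 1 (23794→1127 µm, Wi₁=16.9): W₁ = 10·16.9·(0.029788 − 0.006483) = 3.9385 kWh/t
Stage 2 (1127→140 µm, Wi₂=18.6): W₂ = 10·18.6·(0.084515 − 0.029788) = 10.1793 kWh/t
W = W₁ + W₂ = 3.9385 + 10.1793 = 14.1179 kWh/t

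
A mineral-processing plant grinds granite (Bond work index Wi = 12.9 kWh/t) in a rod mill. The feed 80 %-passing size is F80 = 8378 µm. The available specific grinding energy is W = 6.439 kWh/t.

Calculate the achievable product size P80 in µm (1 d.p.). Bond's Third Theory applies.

P80 = 270.2 µm

W = 10·Wi·(P80^(-½) − F80^(-½))
1/√P80 = 1/√F80 + W/(10·Wi)
  = 6.4390/(10·12.9) + 1/√8378 = 0.049915 + 0.010925 = 0.060840
P80 = (1/0.060840)² = 16.4366² = 270.16 µm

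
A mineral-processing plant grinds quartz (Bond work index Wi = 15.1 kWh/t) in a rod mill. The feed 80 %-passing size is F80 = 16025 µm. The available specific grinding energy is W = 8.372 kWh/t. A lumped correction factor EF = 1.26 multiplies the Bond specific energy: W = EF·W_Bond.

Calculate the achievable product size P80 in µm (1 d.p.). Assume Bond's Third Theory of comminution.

P80 = 371.2 µm

W = 10 Wi (1/√P80 − 1/√F80)  [Bond]
W_Bond = W / EF = 8.372 / 1.26 = 6.6444 kWh/t
1/√P80 = 1/√F80 + W_Bond/(10·Wi)
  = 6.6444/(10·15.1) + 1/√16025 = 0.044003 + 0.007900 = 0.051902
P80 = (1/0.051902)² = 19.2669² = 371.21 µm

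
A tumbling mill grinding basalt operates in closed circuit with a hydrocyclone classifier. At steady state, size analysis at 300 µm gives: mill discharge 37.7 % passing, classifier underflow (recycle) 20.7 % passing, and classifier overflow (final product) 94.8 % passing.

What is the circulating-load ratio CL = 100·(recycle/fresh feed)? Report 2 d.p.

CL = 335.88 %

Balance %-passing 300 µm (r = R/F):
d + r·d = r·u + o → r(d−u) = o−d
r = (94.8 − 37.7)/(37.7 − 20.7) = 57.1/17.0 = 3.3588
CL = 100·r = 335.88 %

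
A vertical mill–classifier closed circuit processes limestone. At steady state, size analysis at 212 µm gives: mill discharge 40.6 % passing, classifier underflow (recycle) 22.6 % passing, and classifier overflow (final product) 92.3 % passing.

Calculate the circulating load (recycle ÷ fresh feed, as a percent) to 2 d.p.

Two-product formula at 212 µm:
(1+r)d = ru + o → r = (o−d)/(d−u)
r = (92.3 − 40.6)/(40.6 − 22.6) = 51.7/18.0 = 2.8722
CL = 100·r = 287.22 %

CL = 287.22 %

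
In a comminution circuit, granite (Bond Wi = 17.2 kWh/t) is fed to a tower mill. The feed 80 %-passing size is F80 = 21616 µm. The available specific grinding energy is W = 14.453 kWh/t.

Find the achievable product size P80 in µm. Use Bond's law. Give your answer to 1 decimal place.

Bond:  W = 10 Wi (1/√P − 1/√F)
P80^-0.5 = F80^-0.5 + W/(10 Wi)
  = 14.4530/(10·17.2) + 1/√21616 = 0.084029 + 0.006802 = 0.090831
P80 = (1/0.090831)² = 11.0095² = 121.21 µm

P80 = 121.2 µm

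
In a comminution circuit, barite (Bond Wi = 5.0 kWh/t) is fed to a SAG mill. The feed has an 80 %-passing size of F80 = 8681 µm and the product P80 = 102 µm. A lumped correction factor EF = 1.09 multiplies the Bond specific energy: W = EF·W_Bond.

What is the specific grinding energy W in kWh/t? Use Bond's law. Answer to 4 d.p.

W = 4.8114 kWh/t

Bond:  W = 10 Wi (1/√P − 1/√F)
1/√102 = 0.099015;  1/√8681 = 0.010733
W = 10·5.0·(0.099015 − 0.010733) = 4.4141 kWh/t
W_actual = 1.09 × 4.4141 = 4.8114 kWh/t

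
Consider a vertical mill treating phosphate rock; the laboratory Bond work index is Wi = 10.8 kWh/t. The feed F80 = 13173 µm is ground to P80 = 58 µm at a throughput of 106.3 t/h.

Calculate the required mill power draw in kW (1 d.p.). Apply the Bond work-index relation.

W = 10·Wi·[P80^(−½) − F80^(−½)]
W = 10·10.8·(1/√58 − 1/√13173) = 10·10.8·(0.122594) = 13.2401 kWh/t
P = W·T = 13.2401·106.3 = 1407.4 kW

P = 1407.4 kW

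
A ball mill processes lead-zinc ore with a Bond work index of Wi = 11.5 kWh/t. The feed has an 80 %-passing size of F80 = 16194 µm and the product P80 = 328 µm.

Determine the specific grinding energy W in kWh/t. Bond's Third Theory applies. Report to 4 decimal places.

W = 10·Wi·[P80^(−½) − F80^(−½)]
1/√328 = 0.055216;  1/√16194 = 0.007858
W = 10·11.5·(0.055216 − 0.007858) = 5.4461 kWh/t

W = 5.4461 kWh/t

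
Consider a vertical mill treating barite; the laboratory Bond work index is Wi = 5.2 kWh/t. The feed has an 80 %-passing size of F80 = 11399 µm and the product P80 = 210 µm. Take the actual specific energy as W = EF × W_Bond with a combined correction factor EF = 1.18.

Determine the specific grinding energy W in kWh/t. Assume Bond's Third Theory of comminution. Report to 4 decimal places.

Bond: W = 10·Wi·(1/√P80 − 1/√F80)
1/√210 = 0.069007;  1/√11399 = 0.009366
W = 10·5.2·(0.069007 − 0.009366) = 3.1013 kWh/t
W_actual = 1.18 × 3.1013 = 3.6595 kWh/t

W = 3.6595 kWh/t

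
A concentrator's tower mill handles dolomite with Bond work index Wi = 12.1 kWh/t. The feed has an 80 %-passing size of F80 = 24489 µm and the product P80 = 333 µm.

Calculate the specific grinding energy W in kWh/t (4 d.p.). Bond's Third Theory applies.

W = 5.8575 kWh/t

Bond:  W = 10 Wi (1/√P − 1/√F)
1/√333 = 0.054800;  1/√24489 = 0.006390
W = 10·12.1·(0.054800 − 0.006390) = 5.8575 kWh/t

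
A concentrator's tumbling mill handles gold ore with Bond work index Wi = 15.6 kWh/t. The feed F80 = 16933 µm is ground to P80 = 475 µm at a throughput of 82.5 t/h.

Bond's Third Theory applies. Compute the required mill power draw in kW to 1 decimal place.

P = 491.6 kW

Bond: W = 10·Wi·(1/√P80 − 1/√F80)
W = 10·15.6·(1/√475 − 1/√16933) = 10·15.6·(0.038198) = 5.9589 kWh/t
Power = W × throughput = 5.9589 kWh/t × 82.5 t/h = 491.6 kW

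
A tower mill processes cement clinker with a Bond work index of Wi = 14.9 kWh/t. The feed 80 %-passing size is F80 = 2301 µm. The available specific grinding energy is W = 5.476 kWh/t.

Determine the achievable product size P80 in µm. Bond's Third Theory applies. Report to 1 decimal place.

P80 = 301.4 µm

Bond: W = 10·Wi·(1/√P80 − 1/√F80)
P80^-0.5 = F80^-0.5 + W/(10 Wi)
  = 5.4760/(10·14.9) + 1/√2301 = 0.036752 + 0.020847 = 0.057599
P80 = (1/0.057599)² = 17.3615² = 301.42 µm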